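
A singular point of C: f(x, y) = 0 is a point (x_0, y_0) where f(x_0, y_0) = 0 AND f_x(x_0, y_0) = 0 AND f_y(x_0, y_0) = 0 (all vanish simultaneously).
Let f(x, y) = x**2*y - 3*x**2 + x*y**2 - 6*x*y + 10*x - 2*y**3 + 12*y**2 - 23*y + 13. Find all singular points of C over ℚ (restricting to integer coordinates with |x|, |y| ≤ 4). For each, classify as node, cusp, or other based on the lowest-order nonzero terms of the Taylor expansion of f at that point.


Singular points: {(1, 2)}; classification: node.

Compute partial derivatives:
  f_x = 2*x*y - 6*x + y**2 - 6*y + 10.
  f_y = x**2 + 2*x*y - 6*x - 6*y**2 + 24*y - 23.
Scan x_0 ∈ {−4, ..., 4}. For each x_0, f_y(x_0, y) is a polynomial in y; find its integer roots y ∈ {−4, ..., 4}, then test f_x and f at those candidates.
  x = -4: f_y(-4, y) = -6*y**2 + 16*y + 17; no integer root y with |y| ≤ 4.
  x = -3: f_y(-3, y) = -6*y**2 + 18*y + 4; no integer root y with |y| ≤ 4.
  x = -2: f_y(-2, y) = -6*y**2 + 20*y - 7; no integer root y with |y| ≤ 4.
  x = -1: f_y(-1, y) = -6*y**2 + 22*y - 16; vanishes at y ∈ {1}. (-1, 1): f_x = 9 ≠ 0.
  x = 0: f_y(0, y) = -6*y**2 + 24*y - 23; no integer root y with |y| ≤ 4.
  x = 1: f_y(1, y) = -6*y**2 + 26*y - 28; vanishes at y ∈ {2}. (1, 2): f_x = 0, f = 0 — SINGULAR.
  x = 2: f_y(2, y) = -6*y**2 + 28*y - 31; no integer root y with |y| ≤ 4.
  x = 3: f_y(3, y) = -6*y**2 + 30*y - 32; no integer root y with |y| ≤ 4.
  x = 4: f_y(4, y) = -6*y**2 + 32*y - 31; no integer root y with |y| ≤ 4.
Only singular point on the grid: (1, 2).
Classify: substitute x = 1 + u, y = 2 + v and expand: f = u**2*v - u**2 + u*v**2 - 2*v**3 + v**2.
No constant or linear terms (consistent with a singular point). Quadratic part: -u**2 + v**2. Cubic part: u**2*v + u*v**2 - 2*v**3.
The quadratic part v**2 - u**2 = (v − u)(v + u) splits into two distinct linear factors, so there are two distinct tangent lines y − 2 = ±(x − 1) — this is a node (ordinary double point).
Classification: node.


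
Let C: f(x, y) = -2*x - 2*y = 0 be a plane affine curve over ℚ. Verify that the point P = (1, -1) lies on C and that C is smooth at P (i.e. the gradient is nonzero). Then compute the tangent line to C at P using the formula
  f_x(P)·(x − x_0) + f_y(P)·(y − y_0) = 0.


Tangent line at P: -2*x - 2*y = 0.

Step 1: f(1, -1) = 0, so P lies on C.
Step 2: partial derivatives
  f_x(x, y) = -2, f_y(x, y) = -2.
  f_x(P) = -2, f_y(P) = -2 (gradient nonzero, so P is smooth).
Step 3: tangent line at P: -2·(x − 1) + -2·(y − -1) = 0.
Expanding: -2*x - 2*y = 0.


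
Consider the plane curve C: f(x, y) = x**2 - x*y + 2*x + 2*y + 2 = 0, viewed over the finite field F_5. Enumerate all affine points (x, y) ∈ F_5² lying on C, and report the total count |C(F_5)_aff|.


Affine F_5-points: {(0, 4), (1, 0), (2, 0), (2, 1), (2, 2), (2, 3), (2, 4), (3, 2), (4, 3)}; count = 9.

For each of the 25 pairs (x, y) ∈ F_5², evaluate f(x, y) mod 5. Record the zeros.
  x = 0: [0↦2, 1↦4, 2↦1, 3↦3, 4↦0]  zeros at y ∈ {4}
  x = 1: [0↦0, 1↦1, 2↦2, 3↦3, 4↦4]  zeros at y ∈ {0}
  x = 2: [0↦0, 1↦0, 2↦0, 3↦0, 4↦0]  zeros at y ∈ {0, 1, 2, 3, 4}
  x = 3: [0↦2, 1↦1, 2↦0, 3↦4, 4↦3]  zeros at y ∈ {2}
  x = 4: [0↦1, 1↦4, 2↦2, 3↦0, 4↦3]  zeros at y ∈ {3}
Collecting zeros: affine points = {(0, 4), (1, 0), (2, 0), (2, 1), (2, 2), (2, 3), (2, 4), (3, 2), (4, 3)}.
Total count |C(F_5)_aff| = 9.


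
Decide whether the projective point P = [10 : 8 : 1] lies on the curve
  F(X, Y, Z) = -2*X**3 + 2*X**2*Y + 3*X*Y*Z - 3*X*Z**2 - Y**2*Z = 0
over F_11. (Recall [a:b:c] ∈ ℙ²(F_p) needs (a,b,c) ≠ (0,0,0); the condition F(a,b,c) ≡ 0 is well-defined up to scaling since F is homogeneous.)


F(10,8,1) ≡ 10 (mod 11); P is NOT on the curve.

Evaluate F(10, 8, 1) term-by-term (mod 11).
  -2*X**3 ↦ -2·1000·1·1 = -2000
  2*X**2*Y ↦ 2·100·8·1 = 1600
  3*X*Y*Z ↦ 3·10·8·1 = 240
  -3*X*Z**2 ↦ -3·10·1·1 = -30
  -Y**2*Z ↦ -1·1·64·1 = -64
Sum: F(10, 8, 1) = (-2000) + (1600) + (240) + (-30) + (-64) = -254.
Reducing mod 11: -254 ≡ 10 (mod 11).
Since F(a, b, c) ≡ 10 ≠ 0 (mod 11), P does NOT lie on the curve.


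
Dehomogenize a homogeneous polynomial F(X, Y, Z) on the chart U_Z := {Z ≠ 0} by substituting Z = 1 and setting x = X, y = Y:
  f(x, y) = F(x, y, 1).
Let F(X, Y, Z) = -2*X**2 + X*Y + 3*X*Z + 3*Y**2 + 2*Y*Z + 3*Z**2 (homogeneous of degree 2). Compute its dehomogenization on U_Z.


f(x, y) = -2*x**2 + x*y + 3*x + 3*y**2 + 2*y + 3

On U_Z we set Z = 1. Each monomial c·X^i·Y^j·Z^k in F becomes c·x^i·y^j·1^k = c·x^i·y^j.
Substituting Z = 1: F(X, Y, 1) = -2*x**2 + x*y + 3*x + 3*y**2 + 2*y + 3.
Note: deg(f) ≤ deg(F) = 2; strict inequality happens when F is divisible by Z (lost terms).


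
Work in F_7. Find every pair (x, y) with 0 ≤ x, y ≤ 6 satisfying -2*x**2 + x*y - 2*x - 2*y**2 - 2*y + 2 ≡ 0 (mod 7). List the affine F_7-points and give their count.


Affine F_7-points: {(2, 3), (2, 4), (3, 2), (4, 2), (4, 6), (5, 6), (6, 4), (6, 5)}; count = 8.

For each of the 49 pairs (x, y) ∈ F_7², evaluate f(x, y) mod 7. Record the zeros.
  x = 0: [0↦2, 1↦5, 2↦4, 3↦6, 4↦4, 5↦5, 6↦2]  zeros at y ∈ ∅
  x = 1: [0↦5, 1↦2, 2↦2, 3↦5, 4↦4, 5↦6, 6↦4]  zeros at y ∈ ∅
  x = 2: [0↦4, 1↦2, 2↦3, 3↦0, 4↦0, 5↦3, 6↦2]  zeros at y ∈ {3, 4}
  x = 3: [0↦6, 1↦5, 2↦0, 3↦5, 4↦6, 5↦3, 6↦3]  zeros at y ∈ {2}
  x = 4: [0↦4, 1↦4, 2↦0, 3↦6, 4↦1, 5↦6, 6↦0]  zeros at y ∈ {2, 6}
  x = 5: [0↦5, 1↦6, 2↦3, 3↦3, 4↦6, 5↦5, 6↦0]  zeros at y ∈ {6}
  x = 6: [0↦2, 1↦4, 2↦2, 3↦3, 4↦0, 5↦0, 6↦3]  zeros at y ∈ {4, 5}
Collecting zeros: affine points = {(2, 3), (2, 4), (3, 2), (4, 2), (4, 6), (5, 6), (6, 4), (6, 5)}.
Total count |C(F_7)_aff| = 8.


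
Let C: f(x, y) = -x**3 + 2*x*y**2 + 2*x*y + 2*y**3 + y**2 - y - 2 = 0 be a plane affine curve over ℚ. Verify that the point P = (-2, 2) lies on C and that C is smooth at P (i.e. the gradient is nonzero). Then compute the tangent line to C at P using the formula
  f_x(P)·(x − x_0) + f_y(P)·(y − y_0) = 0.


Tangent line at P: 7*y - 14 = 0.

Step 1: f(-2, 2) = 0, so P lies on C.
Step 2: partial derivatives
  f_x(x, y) = -3*x**2 + 2*y**2 + 2*y, f_y(x, y) = 4*x*y + 2*x + 6*y**2 + 2*y - 1.
  f_x(P) = 0, f_y(P) = 7 (gradient nonzero, so P is smooth).
Step 3: tangent line at P: 0·(x − -2) + 7·(y − 2) = 0.
Expanding: 7*y - 14 = 0.


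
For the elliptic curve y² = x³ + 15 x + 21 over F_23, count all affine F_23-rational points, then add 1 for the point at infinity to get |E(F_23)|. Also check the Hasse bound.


Affine points = {(2, 6), (2, 17), (3, 1), (3, 22), (7, 3), (7, 20), (8, 3), (8, 20), (14, 10), (14, 13), (19, 9), (19, 14), (20, 8), (20, 15), (21, 11), (21, 12)}; affine count = 16; |E(F_23)| = 17.

Discriminant check: Δ ∝ 4a³ + 27b² = 4·15³ + 27·21² = 4·3375 + 27·441 ≡ 15 (mod 23). Nonzero ⇒ E is nonsingular.
For each x ∈ F_23, compute rhs = x³ + 15·x + 21 mod 23, then count y ∈ F_23 with y² ≡ rhs.
  x = 0: rhs = 21, matching y values: none (0 points).
  x = 1: rhs = 14, matching y values: none (0 points).
  x = 2: rhs = 13, matching y values: 6, 17 (2 points).
  x = 3: rhs = 1, matching y values: 1, 22 (2 points).
  x = 4: rhs = 7, matching y values: none (0 points).
  x = 5: rhs = 14, matching y values: none (0 points).
  x = 6: rhs = 5, matching y values: none (0 points).
  x = 7: rhs = 9, matching y values: 3, 20 (2 points).
  x = 8: rhs = 9, matching y values: 3, 20 (2 points).
  x = 9: rhs = 11, matching y values: none (0 points).
  x = 10: rhs = 21, matching y values: none (0 points).
  x = 11: rhs = 22, matching y values: none (0 points).
  x = 12: rhs = 20, matching y values: none (0 points).
  x = 13: rhs = 21, matching y values: none (0 points).
  x = 14: rhs = 8, matching y values: 10, 13 (2 points).
  x = 15: rhs = 10, matching y values: none (0 points).
  x = 16: rhs = 10, matching y values: none (0 points).
  x = 17: rhs = 14, matching y values: none (0 points).
  x = 18: rhs = 5, matching y values: none (0 points).
  x = 19: rhs = 12, matching y values: 9, 14 (2 points).
  x = 20: rhs = 18, matching y values: 8, 15 (2 points).
  x = 21: rhs = 6, matching y values: 11, 12 (2 points).
  x = 22: rhs = 5, matching y values: none (0 points).
Total affine count: 16.
Full point count |E(F_23)| = 16 + 1 = 17.
Hasse bound: |17 − (23+1)| = |-7| = 7 ≤ 2√23 ≈ 9.5917 ✓.


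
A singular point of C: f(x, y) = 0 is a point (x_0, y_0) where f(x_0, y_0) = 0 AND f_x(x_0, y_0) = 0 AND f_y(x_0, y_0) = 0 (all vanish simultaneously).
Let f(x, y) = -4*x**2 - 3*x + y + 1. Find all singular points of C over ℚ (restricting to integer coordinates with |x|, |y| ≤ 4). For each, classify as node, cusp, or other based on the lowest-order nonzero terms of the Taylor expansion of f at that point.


No singular points in the scanned grid; C is smooth there.

Compute partial derivatives:
  f_x = -8*x - 3.
  f_y = 1.
f_y = 1 is a nonzero constant, so f_y never vanishes: no point (x, y) can satisfy f = f_x = f_y = 0. In particular no (x, y) ∈ {−4, ..., 4}² is singular; the curve is smooth.


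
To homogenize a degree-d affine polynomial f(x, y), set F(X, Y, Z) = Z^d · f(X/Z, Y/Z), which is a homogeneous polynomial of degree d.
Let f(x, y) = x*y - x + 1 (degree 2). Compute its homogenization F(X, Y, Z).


F(X, Y, Z) = X*Y - X*Z + Z**2

deg(f) = 2.
Substitute x = X/Z, y = Y/Z into f, then multiply by Z^2.
  monomial 1·x^1·y^1 ↦ 1·X^1·Y^1·Z^0.
  monomial -1·x^1·y^0 ↦ -1·X^1·Y^0·Z^1.
  monomial 1·x^0·y^0 ↦ 1·X^0·Y^0·Z^2.
Collecting: F(X, Y, Z) = X*Y - X*Z + Z**2.


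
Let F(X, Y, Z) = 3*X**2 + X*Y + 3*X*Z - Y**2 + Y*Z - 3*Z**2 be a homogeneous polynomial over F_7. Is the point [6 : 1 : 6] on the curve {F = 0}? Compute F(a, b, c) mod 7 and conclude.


F(6,1,6) ≡ 0 (mod 7); P is on the curve.

Evaluate F(6, 1, 6) term-by-term (mod 7).
  3*X**2 ↦ 3·36·1·1 = 108
  X*Y ↦ 1·6·1·1 = 6
  3*X*Z ↦ 3·6·1·6 = 108
  -Y**2 ↦ -1·1·1·1 = -1
  Y*Z ↦ 1·1·1·6 = 6
  -3*Z**2 ↦ -3·1·1·36 = -108
Sum: F(6, 1, 6) = (108) + (6) + (108) + (-1) + (6) + (-108) = 119.
Reducing mod 7: 119 ≡ 0 (mod 7).
Since F(a, b, c) ≡ 0 (mod 7), P lies on the curve.


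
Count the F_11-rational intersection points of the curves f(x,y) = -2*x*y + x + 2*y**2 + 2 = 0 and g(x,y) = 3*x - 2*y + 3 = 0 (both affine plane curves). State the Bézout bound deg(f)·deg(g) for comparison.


Common zeros: ∅; count = 0; Bézout bound = 2.

deg(f) = 2, deg(g) = 1, so Bézout bound = 2.
Scan x ∈ F_11. For each x, list the y ∈ F_11 with f(x, y) ≡ 0 and those with g(x, y) ≡ 0 (mod 11); the common zeros in that column are the intersection.
  x = 0: f ≡ 0 at y ∈ ∅; g ≡ 0 at y ∈ {7}; common: ∅.
  x = 1: f ≡ 0 at y ∈ ∅; g ≡ 0 at y ∈ {3}; common: ∅.
  x = 2: f ≡ 0 at y ∈ ∅; g ≡ 0 at y ∈ {10}; common: ∅.
  x = 3: f ≡ 0 at y ∈ ∅; g ≡ 0 at y ∈ {6}; common: ∅.
  x = 4: f ≡ 0 at y ∈ {1, 3}; g ≡ 0 at y ∈ {2}; common: ∅.
  x = 5: f ≡ 0 at y ∈ {8}; g ≡ 0 at y ∈ {9}; common: ∅.
  x = 6: f ≡ 0 at y ∈ {7, 10}; g ≡ 0 at y ∈ {5}; common: ∅.
  x = 7: f ≡ 0 at y ∈ {2, 5}; g ≡ 0 at y ∈ {1}; common: ∅.
  x = 8: f ≡ 0 at y ∈ {4}; g ≡ 0 at y ∈ {8}; common: ∅.
  x = 9: f ≡ 0 at y ∈ {0, 9}; g ≡ 0 at y ∈ {4}; common: ∅.
  x = 10: f ≡ 0 at y ∈ ∅; g ≡ 0 at y ∈ {0}; common: ∅.
Collecting: common zeros = ∅, so the count is 0.
Comparison with the Bézout bound: 0 ≤ 2 = deg(f)·deg(g), as expected for curves with no common component (the affine F_11-count falls short of the bound because intersections may lie at infinity, over extension fields, or carry multiplicity).


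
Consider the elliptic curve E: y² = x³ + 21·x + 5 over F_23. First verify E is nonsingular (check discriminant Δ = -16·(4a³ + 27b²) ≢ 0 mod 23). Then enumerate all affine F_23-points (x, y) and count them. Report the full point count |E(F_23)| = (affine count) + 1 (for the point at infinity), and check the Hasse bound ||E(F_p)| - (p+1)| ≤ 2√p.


Affine points = {(1, 2), (1, 21), (2, 3), (2, 20), (3, 7), (3, 16), (6, 5), (6, 18), (7, 9), (7, 14), (8, 8), (8, 15), (9, 7), (9, 16), (11, 7), (11, 16), (17, 10), (17, 13), (19, 8), (19, 15), (21, 1), (21, 22), (22, 11), (22, 12)}; affine count = 24; |E(F_23)| = 25.

Discriminant check: Δ ∝ 4a³ + 27b² = 4·21³ + 27·5² = 4·9261 + 27·25 ≡ 22 (mod 23). Nonzero ⇒ E is nonsingular.
For each x ∈ F_23, compute rhs = x³ + 21·x + 5 mod 23, then count y ∈ F_23 with y² ≡ rhs.
  x = 0: rhs = 5, matching y values: none (0 points).
  x = 1: rhs = 4, matching y values: 2, 21 (2 points).
  x = 2: rhs = 9, matching y values: 3, 20 (2 points).
  x = 3: rhs = 3, matching y values: 7, 16 (2 points).
  x = 4: rhs = 15, matching y values: none (0 points).
  x = 5: rhs = 5, matching y values: none (0 points).
  x = 6: rhs = 2, matching y values: 5, 18 (2 points).
  x = 7: rhs = 12, matching y values: 9, 14 (2 points).
  x = 8: rhs = 18, matching y values: 8, 15 (2 points).
  x = 9: rhs = 3, matching y values: 7, 16 (2 points).
  x = 10: rhs = 19, matching y values: none (0 points).
  x = 11: rhs = 3, matching y values: 7, 16 (2 points).
  x = 12: rhs = 7, matching y values: none (0 points).
  x = 13: rhs = 14, matching y values: none (0 points).
  x = 14: rhs = 7, matching y values: none (0 points).
  x = 15: rhs = 15, matching y values: none (0 points).
  x = 16: rhs = 21, matching y values: none (0 points).
  x = 17: rhs = 8, matching y values: 10, 13 (2 points).
  x = 18: rhs = 5, matching y values: none (0 points).
  x = 19: rhs = 18, matching y values: 8, 15 (2 points).
  x = 20: rhs = 7, matching y values: none (0 points).
  x = 21: rhs = 1, matching y values: 1, 22 (2 points).
  x = 22: rhs = 6, matching y values: 11, 12 (2 points).
Total affine count: 24.
Full point count |E(F_23)| = 24 + 1 = 25.
Hasse bound: |25 − (23+1)| = |1| = 1 ≤ 2√23 ≈ 9.5917 ✓.


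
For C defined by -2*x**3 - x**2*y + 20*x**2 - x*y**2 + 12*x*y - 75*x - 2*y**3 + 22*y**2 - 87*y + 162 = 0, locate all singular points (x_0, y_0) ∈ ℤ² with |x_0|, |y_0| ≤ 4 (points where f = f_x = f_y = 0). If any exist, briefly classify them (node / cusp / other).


Singular points: {(3, 3)}; classification: node.

Compute partial derivatives:
  f_x = -6*x**2 - 2*x*y + 40*x - y**2 + 12*y - 75.
  f_y = -x**2 - 2*x*y + 12*x - 6*y**2 + 44*y - 87.
Scan x_0 ∈ {−4, ..., 4}. For each x_0, f_y(x_0, y) is a polynomial in y; find its integer roots y ∈ {−4, ..., 4}, then test f_x and f at those candidates.
  x = -4: f_y(-4, y) = -6*y**2 + 52*y - 151; no integer root y with |y| ≤ 4.
  x = -3: f_y(-3, y) = -6*y**2 + 50*y - 132; no integer root y with |y| ≤ 4.
  x = -2: f_y(-2, y) = -6*y**2 + 48*y - 115; no integer root y with |y| ≤ 4.
  x = -1: f_y(-1, y) = -6*y**2 + 46*y - 100; no integer root y with |y| ≤ 4.
  x = 0: f_y(0, y) = -6*y**2 + 44*y - 87; no integer root y with |y| ≤ 4.
  x = 1: f_y(1, y) = -6*y**2 + 42*y - 76; no integer root y with |y| ≤ 4.
  x = 2: f_y(2, y) = -6*y**2 + 40*y - 67; no integer root y with |y| ≤ 4.
  x = 3: f_y(3, y) = -6*y**2 + 38*y - 60; vanishes at y ∈ {3}. (3, 3): f_x = 0, f = 0 — SINGULAR.
  x = 4: f_y(4, y) = -6*y**2 + 36*y - 55; no integer root y with |y| ≤ 4.
Only singular point on the grid: (3, 3).
Classify: substitute x = 3 + u, y = 3 + v and expand: f = -2*u**3 - u**2*v - u**2 - u*v**2 - 2*v**3 + v**2.
No constant or linear terms (consistent with a singular point). Quadratic part: -u**2 + v**2. Cubic part: -2*u**3 - u**2*v - u*v**2 - 2*v**3.
The quadratic part v**2 - u**2 = (v − u)(v + u) splits into two distinct linear factors, so there are two distinct tangent lines y − 3 = ±(x − 3) — this is a node (ordinary double point).
Classification: node.


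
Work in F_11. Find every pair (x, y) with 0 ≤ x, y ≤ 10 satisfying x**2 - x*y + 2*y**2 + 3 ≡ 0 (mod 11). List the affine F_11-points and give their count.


Affine F_11-points: {(0, 2), (0, 9), (2, 2), (2, 10), (3, 1), (3, 6), (8, 5), (8, 10), (9, 1), (9, 9)}; count = 10.

For each of the 121 pairs (x, y) ∈ F_11², evaluate f(x, y) mod 11. Record the zeros.
  x = 0: [0↦3, 1↦5, 2↦0, 3↦10, 4↦2, 5↦9, 6↦9, 7↦2, 8↦10, 9↦0, 10↦5]  zeros at y ∈ {2, 9}
  x = 1: [0↦4, 1↦5, 2↦10, 3↦8, 4↦10, 5↦5, 6↦4, 7↦7, 8↦3, 9↦3, 10↦7]  zeros at y ∈ ∅
  x = 2: [0↦7, 1↦7, 2↦0, 3↦8, 4↦9, 5↦3, 6↦1, 7↦3, 8↦9, 9↦8, 10↦0]  zeros at y ∈ {2, 10}
  x = 3: [0↦1, 1↦0, 2↦3, 3↦10, 4↦10, 5↦3, 6↦0, 7↦1, 8↦6, 9↦4, 10↦6]  zeros at y ∈ {1, 6}
  x = 4: [0↦8, 1↦6, 2↦8, 3↦3, 4↦2, 5↦5, 6↦1, 7↦1, 8↦5, 9↦2, 10↦3]  zeros at y ∈ ∅
  x = 5: [0↦6, 1↦3, 2↦4, 3↦9, 4↦7, 5↦9, 6↦4, 7↦3, 8↦6, 9↦2, 10↦2]  zeros at y ∈ ∅
  x = 6: [0↦6, 1↦2, 2↦2, 3↦6, 4↦3, 5↦4, 6↦9, 7↦7, 8↦9, 9↦4, 10↦3]  zeros at y ∈ ∅
  x = 7: [0↦8, 1↦3, 2↦2, 3↦5, 4↦1, 5↦1, 6↦5, 7↦2, 8↦3, 9↦8, 10↦6]  zeros at y ∈ ∅
  x = 8: [0↦1, 1↦6, 2↦4, 3↦6, 4↦1, 5↦0, 6↦3, 7↦10, 8↦10, 9↦3, 10↦0]  zeros at y ∈ {5, 10}
  x = 9: [0↦7, 1↦0, 2↦8, 3↦9, 4↦3, 5↦1, 6↦3, 7↦9, 8↦8, 9↦0, 10↦7]  zeros at y ∈ {1, 9}
  x = 10: [0↦4, 1↦7, 2↦3, 3↦3, 4↦7, 5↦4, 6↦5, 7↦10, 8↦8, 9↦10, 10↦5]  zeros at y ∈ ∅
Collecting zeros: affine points = {(0, 2), (0, 9), (2, 2), (2, 10), (3, 1), (3, 6), (8, 5), (8, 10), (9, 1), (9, 9)}.
Total count |C(F_11)_aff| = 10.


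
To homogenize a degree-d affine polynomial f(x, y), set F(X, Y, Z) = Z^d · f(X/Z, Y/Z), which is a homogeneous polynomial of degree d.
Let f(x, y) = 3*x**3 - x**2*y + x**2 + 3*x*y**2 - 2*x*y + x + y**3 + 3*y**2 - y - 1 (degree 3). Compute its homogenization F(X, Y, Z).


F(X, Y, Z) = 3*X**3 - X**2*Y + X**2*Z + 3*X*Y**2 - 2*X*Y*Z + X*Z**2 + Y**3 + 3*Y**2*Z - Y*Z**2 - Z**3

deg(f) = 3.
Substitute x = X/Z, y = Y/Z into f, then multiply by Z^3.
  monomial 3·x^3·y^0 ↦ 3·X^3·Y^0·Z^0.
  monomial -1·x^2·y^1 ↦ -1·X^2·Y^1·Z^0.
  monomial 1·x^2·y^0 ↦ 1·X^2·Y^0·Z^1.
  monomial 3·x^1·y^2 ↦ 3·X^1·Y^2·Z^0.
  monomial -2·x^1·y^1 ↦ -2·X^1·Y^1·Z^1.
  monomial 1·x^1·y^0 ↦ 1·X^1·Y^0·Z^2.
  monomial 1·x^0·y^3 ↦ 1·X^0·Y^3·Z^0.
  monomial 3·x^0·y^2 ↦ 3·X^0·Y^2·Z^1.
  monomial -1·x^0·y^1 ↦ -1·X^0·Y^1·Z^2.
  monomial -1·x^0·y^0 ↦ -1·X^0·Y^0·Z^3.
Collecting: F(X, Y, Z) = 3*X**3 - X**2*Y + X**2*Z + 3*X*Y**2 - 2*X*Y*Z + X*Z**2 + Y**3 + 3*Y**2*Z - Y*Z**2 - Z**3.


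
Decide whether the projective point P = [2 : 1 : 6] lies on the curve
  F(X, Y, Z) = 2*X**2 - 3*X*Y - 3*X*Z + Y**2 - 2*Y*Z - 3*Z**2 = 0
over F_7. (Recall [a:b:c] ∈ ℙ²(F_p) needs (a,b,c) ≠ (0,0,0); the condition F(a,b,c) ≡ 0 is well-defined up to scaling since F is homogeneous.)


F(2,1,6) ≡ 1 (mod 7); P is NOT on the curve.

Evaluate F(2, 1, 6) term-by-term (mod 7).
  2*X**2 ↦ 2·4·1·1 = 8
  -3*X*Y ↦ -3·2·1·1 = -6
  -3*X*Z ↦ -3·2·1·6 = -36
  Y**2 ↦ 1·1·1·1 = 1
  -2*Y*Z ↦ -2·1·1·6 = -12
  -3*Z**2 ↦ -3·1·1·36 = -108
Sum: F(2, 1, 6) = (8) + (-6) + (-36) + (1) + (-12) + (-108) = -153.
Reducing mod 7: -153 ≡ 1 (mod 7).
Since F(a, b, c) ≡ 1 ≠ 0 (mod 7), P does NOT lie on the curve.


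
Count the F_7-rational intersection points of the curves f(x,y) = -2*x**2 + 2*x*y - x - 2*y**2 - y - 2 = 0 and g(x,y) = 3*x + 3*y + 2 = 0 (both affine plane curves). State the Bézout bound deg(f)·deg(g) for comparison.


Common zeros: {(2, 2)}; count = 1; Bézout bound = 2.

deg(f) = 2, deg(g) = 1, so Bézout bound = 2.
Scan x ∈ F_7. For each x, list the y ∈ F_7 with f(x, y) ≡ 0 and those with g(x, y) ≡ 0 (mod 7); the common zeros in that column are the intersection.
  x = 0: f ≡ 0 at y ∈ ∅; g ≡ 0 at y ∈ {4}; common: ∅.
  x = 1: f ≡ 0 at y ∈ ∅; g ≡ 0 at y ∈ {3}; common: ∅.
  x = 2: f ≡ 0 at y ∈ {2, 3}; g ≡ 0 at y ∈ {2}; common: {2}.
  x = 3: f ≡ 0 at y ∈ {2, 4}; g ≡ 0 at y ∈ {1}; common: ∅.
  x = 4: f ≡ 0 at y ∈ {3, 4}; g ≡ 0 at y ∈ {0}; common: ∅.
  x = 5: f ≡ 0 at y ∈ ∅; g ≡ 0 at y ∈ {6}; common: ∅.
  x = 6: f ≡ 0 at y ∈ ∅; g ≡ 0 at y ∈ {5}; common: ∅.
Collecting: common zeros = {(2, 2)}, so the count is 1.
Comparison with the Bézout bound: 1 ≤ 2 = deg(f)·deg(g), as expected for curves with no common component (the affine F_7-count falls short of the bound because intersections may lie at infinity, over extension fields, or carry multiplicity).


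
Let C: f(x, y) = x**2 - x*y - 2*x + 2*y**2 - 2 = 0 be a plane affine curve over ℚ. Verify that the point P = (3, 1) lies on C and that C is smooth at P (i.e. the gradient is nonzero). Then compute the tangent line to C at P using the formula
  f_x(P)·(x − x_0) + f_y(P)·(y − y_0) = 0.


Tangent line at P: 3*x + y - 10 = 0.

Step 1: f(3, 1) = 0, so P lies on C.
Step 2: partial derivatives
  f_x(x, y) = 2*x - y - 2, f_y(x, y) = -x + 4*y.
  f_x(P) = 3, f_y(P) = 1 (gradient nonzero, so P is smooth).
Step 3: tangent line at P: 3·(x − 3) + 1·(y − 1) = 0.
Expanding: 3*x + y - 10 = 0.


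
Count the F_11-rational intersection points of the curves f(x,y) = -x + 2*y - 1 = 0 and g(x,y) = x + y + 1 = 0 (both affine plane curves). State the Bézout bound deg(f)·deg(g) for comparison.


Common zeros: {(10, 0)}; count = 1; Bézout bound = 1.

deg(f) = 1, deg(g) = 1, so Bézout bound = 1.
Scan x ∈ F_11. For each x, list the y ∈ F_11 with f(x, y) ≡ 0 and those with g(x, y) ≡ 0 (mod 11); the common zeros in that column are the intersection.
  x = 0: f ≡ 0 at y ∈ {6}; g ≡ 0 at y ∈ {10}; common: ∅.
  x = 1: f ≡ 0 at y ∈ {1}; g ≡ 0 at y ∈ {9}; common: ∅.
  x = 2: f ≡ 0 at y ∈ {7}; g ≡ 0 at y ∈ {8}; common: ∅.
  x = 3: f ≡ 0 at y ∈ {2}; g ≡ 0 at y ∈ {7}; common: ∅.
  x = 4: f ≡ 0 at y ∈ {8}; g ≡ 0 at y ∈ {6}; common: ∅.
  x = 5: f ≡ 0 at y ∈ {3}; g ≡ 0 at y ∈ {5}; common: ∅.
  x = 6: f ≡ 0 at y ∈ {9}; g ≡ 0 at y ∈ {4}; common: ∅.
  x = 7: f ≡ 0 at y ∈ {4}; g ≡ 0 at y ∈ {3}; common: ∅.
  x = 8: f ≡ 0 at y ∈ {10}; g ≡ 0 at y ∈ {2}; common: ∅.
  x = 9: f ≡ 0 at y ∈ {5}; g ≡ 0 at y ∈ {1}; common: ∅.
  x = 10: f ≡ 0 at y ∈ {0}; g ≡ 0 at y ∈ {0}; common: {0}.
Collecting: common zeros = {(10, 0)}, so the count is 1.
Comparison with the Bézout bound: 1 ≤ 1 = deg(f)·deg(g), as expected for curves with no common component (the bound is attained).


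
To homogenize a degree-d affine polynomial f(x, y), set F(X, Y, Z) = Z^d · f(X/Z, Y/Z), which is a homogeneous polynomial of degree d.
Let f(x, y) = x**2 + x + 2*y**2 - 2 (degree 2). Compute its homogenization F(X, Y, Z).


F(X, Y, Z) = X**2 + X*Z + 2*Y**2 - 2*Z**2

deg(f) = 2.
Substitute x = X/Z, y = Y/Z into f, then multiply by Z^2.
  monomial 1·x^2·y^0 ↦ 1·X^2·Y^0·Z^0.
  monomial 1·x^1·y^0 ↦ 1·X^1·Y^0·Z^1.
  monomial 2·x^0·y^2 ↦ 2·X^0·Y^2·Z^0.
  monomial -2·x^0·y^0 ↦ -2·X^0·Y^0·Z^2.
Collecting: F(X, Y, Z) = X**2 + X*Z + 2*Y**2 - 2*Z**2.


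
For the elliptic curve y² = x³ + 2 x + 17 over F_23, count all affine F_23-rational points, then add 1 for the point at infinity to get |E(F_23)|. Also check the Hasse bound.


Affine points = {(2, 11), (2, 12), (3, 2), (3, 21), (7, 11), (7, 12), (8, 4), (8, 19), (10, 5), (10, 18), (11, 6), (11, 17), (13, 3), (13, 20), (14, 11), (14, 12), (15, 8), (15, 15)}; affine count = 18; |E(F_23)| = 19.

Discriminant check: Δ ∝ 4a³ + 27b² = 4·2³ + 27·17² = 4·8 + 27·289 ≡ 15 (mod 23). Nonzero ⇒ E is nonsingular.
For each x ∈ F_23, compute rhs = x³ + 2·x + 17 mod 23, then count y ∈ F_23 with y² ≡ rhs.
  x = 0: rhs = 17, matching y values: none (0 points).
  x = 1: rhs = 20, matching y values: none (0 points).
  x = 2: rhs = 6, matching y values: 11, 12 (2 points).
  x = 3: rhs = 4, matching y values: 2, 21 (2 points).
  x = 4: rhs = 20, matching y values: none (0 points).
  x = 5: rhs = 14, matching y values: none (0 points).
  x = 6: rhs = 15, matching y values: none (0 points).
  x = 7: rhs = 6, matching y values: 11, 12 (2 points).
  x = 8: rhs = 16, matching y values: 4, 19 (2 points).
  x = 9: rhs = 5, matching y values: none (0 points).
  x = 10: rhs = 2, matching y values: 5, 18 (2 points).
  x = 11: rhs = 13, matching y values: 6, 17 (2 points).
  x = 12: rhs = 21, matching y values: none (0 points).
  x = 13: rhs = 9, matching y values: 3, 20 (2 points).
  x = 14: rhs = 6, matching y values: 11, 12 (2 points).
  x = 15: rhs = 18, matching y values: 8, 15 (2 points).
  x = 16: rhs = 5, matching y values: none (0 points).
  x = 17: rhs = 19, matching y values: none (0 points).
  x = 18: rhs = 20, matching y values: none (0 points).
  x = 19: rhs = 14, matching y values: none (0 points).
  x = 20: rhs = 7, matching y values: none (0 points).
  x = 21: rhs = 5, matching y values: none (0 points).
  x = 22: rhs = 14, matching y values: none (0 points).
Total affine count: 18.
Full point count |E(F_23)| = 18 + 1 = 19.
Hasse bound: |19 − (23+1)| = |-5| = 5 ≤ 2√23 ≈ 9.5917 ✓.


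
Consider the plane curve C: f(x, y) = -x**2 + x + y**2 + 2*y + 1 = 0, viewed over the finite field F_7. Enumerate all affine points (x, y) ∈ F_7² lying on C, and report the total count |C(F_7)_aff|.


Affine F_7-points: {(0, 6), (1, 6), (2, 2), (2, 3), (6, 2), (6, 3)}; count = 6.

For each of the 49 pairs (x, y) ∈ F_7², evaluate f(x, y) mod 7. Record the zeros.
  x = 0: [0↦1, 1↦4, 2↦2, 3↦2, 4↦4, 5↦1, 6↦0]  zeros at y ∈ {6}
  x = 1: [0↦1, 1↦4, 2↦2, 3↦2, 4↦4, 5↦1, 6↦0]  zeros at y ∈ {6}
  x = 2: [0↦6, 1↦2, 2↦0, 3↦0, 4↦2, 5↦6, 6↦5]  zeros at y ∈ {2, 3}
  x = 3: [0↦2, 1↦5, 2↦3, 3↦3, 4↦5, 5↦2, 6↦1]  zeros at y ∈ ∅
  x = 4: [0↦3, 1↦6, 2↦4, 3↦4, 4↦6, 5↦3, 6↦2]  zeros at y ∈ ∅
  x = 5: [0↦2, 1↦5, 2↦3, 3↦3, 4↦5, 5↦2, 6↦1]  zeros at y ∈ ∅
  x = 6: [0↦6, 1↦2, 2↦0, 3↦0, 4↦2, 5↦6, 6↦5]  zeros at y ∈ {2, 3}
Collecting zeros: affine points = {(0, 6), (1, 6), (2, 2), (2, 3), (6, 2), (6, 3)}.
Total count |C(F_7)_aff| = 6.


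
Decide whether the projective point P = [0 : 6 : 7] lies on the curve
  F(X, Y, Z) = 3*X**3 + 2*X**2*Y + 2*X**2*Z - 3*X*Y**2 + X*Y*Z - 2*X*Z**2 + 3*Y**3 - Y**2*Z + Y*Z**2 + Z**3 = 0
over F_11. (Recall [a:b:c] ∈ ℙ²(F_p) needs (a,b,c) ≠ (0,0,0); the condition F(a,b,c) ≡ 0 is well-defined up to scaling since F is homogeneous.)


F(0,6,7) ≡ 10 (mod 11); P is NOT on the curve.

Evaluate F(0, 6, 7) term-by-term (mod 11).
  3*X**3 ↦ 3·0·1·1 = 0
  2*X**2*Y ↦ 2·0·6·1 = 0
  2*X**2*Z ↦ 2·0·1·7 = 0
  -3*X*Y**2 ↦ -3·0·36·1 = 0
  X*Y*Z ↦ 1·0·6·7 = 0
  -2*X*Z**2 ↦ -2·0·1·49 = 0
  3*Y**3 ↦ 3·1·216·1 = 648
  -Y**2*Z ↦ -1·1·36·7 = -252
  Y*Z**2 ↦ 1·1·6·49 = 294
  Z**3 ↦ 1·1·1·343 = 343
Sum: F(0, 6, 7) = (0) + (0) + (0) + (0) + (0) + (0) + (648) + (-252) + (294) + (343) = 1033.
Reducing mod 11: 1033 ≡ 10 (mod 11).
Since F(a, b, c) ≡ 10 ≠ 0 (mod 11), P does NOT lie on the curve.


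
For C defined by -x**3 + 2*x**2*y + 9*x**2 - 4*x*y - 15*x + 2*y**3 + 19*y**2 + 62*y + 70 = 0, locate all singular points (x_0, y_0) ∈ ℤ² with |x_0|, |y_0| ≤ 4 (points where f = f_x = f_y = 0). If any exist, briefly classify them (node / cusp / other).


Singular points: {(1, -3)}; classification: cusp.

Compute partial derivatives:
  f_x = -3*x**2 + 4*x*y + 18*x - 4*y - 15.
  f_y = 2*x**2 - 4*x + 6*y**2 + 38*y + 62.
Scan x_0 ∈ {−4, ..., 4}. For each x_0, f_y(x_0, y) is a polynomial in y; find its integer roots y ∈ {−4, ..., 4}, then test f_x and f at those candidates.
  x = -4: f_y(-4, y) = 6*y**2 + 38*y + 110; no integer root y with |y| ≤ 4.
  x = -3: f_y(-3, y) = 6*y**2 + 38*y + 92; no integer root y with |y| ≤ 4.
  x = -2: f_y(-2, y) = 6*y**2 + 38*y + 78; no integer root y with |y| ≤ 4.
  x = -1: f_y(-1, y) = 6*y**2 + 38*y + 68; no integer root y with |y| ≤ 4.
  x = 0: f_y(0, y) = 6*y**2 + 38*y + 62; no integer root y with |y| ≤ 4.
  x = 1: f_y(1, y) = 6*y**2 + 38*y + 60; vanishes at y ∈ {-3}. (1, -3): f_x = 0, f = 0 — SINGULAR.
  x = 2: f_y(2, y) = 6*y**2 + 38*y + 62; no integer root y with |y| ≤ 4.
  x = 3: f_y(3, y) = 6*y**2 + 38*y + 68; no integer root y with |y| ≤ 4.
  x = 4: f_y(4, y) = 6*y**2 + 38*y + 78; no integer root y with |y| ≤ 4.
Only singular point on the grid: (1, -3).
Classify: substitute x = 1 + u, y = -3 + v and expand: f = -u**3 + 2*u**2*v + 2*v**3 + v**2.
No constant or linear terms (consistent with a singular point). Quadratic part: v**2. Cubic part: -u**3 + 2*u**2*v + 2*v**3.
The quadratic part v**2 is a perfect square, so there is a single (double) tangent line v = 0, i.e. y = -3. Restricting the cubic part to that line (v = 0) leaves -u**3 ≠ 0, so f is not divisible by v and the branch is v² ≈ u**3 to lowest order — this is a cusp.
Classification: cusp.


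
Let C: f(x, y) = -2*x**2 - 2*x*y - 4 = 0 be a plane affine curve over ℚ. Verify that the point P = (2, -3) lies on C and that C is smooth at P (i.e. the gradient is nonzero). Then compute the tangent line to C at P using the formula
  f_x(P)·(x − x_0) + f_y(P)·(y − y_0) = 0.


Tangent line at P: -2*x - 4*y - 8 = 0.

Step 1: f(2, -3) = 0, so P lies on C.
Step 2: partial derivatives
  f_x(x, y) = -4*x - 2*y, f_y(x, y) = -2*x.
  f_x(P) = -2, f_y(P) = -4 (gradient nonzero, so P is smooth).
Step 3: tangent line at P: -2·(x − 2) + -4·(y − -3) = 0.
Expanding: -2*x - 4*y - 8 = 0.


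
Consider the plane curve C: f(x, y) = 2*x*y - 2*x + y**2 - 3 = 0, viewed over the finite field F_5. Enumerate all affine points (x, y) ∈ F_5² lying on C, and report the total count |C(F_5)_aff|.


Affine F_5-points: {(1, 0), (1, 3), (2, 2), (2, 4)}; count = 4.

For each of the 25 pairs (x, y) ∈ F_5², evaluate f(x, y) mod 5. Record the zeros.
  x = 0: [0↦2, 1↦3, 2↦1, 3↦1, 4↦3]  zeros at y ∈ ∅
  x = 1: [0↦0, 1↦3, 2↦3, 3↦0, 4↦4]  zeros at y ∈ {0, 3}
  x = 2: [0↦3, 1↦3, 2↦0, 3↦4, 4↦0]  zeros at y ∈ {2, 4}
  x = 3: [0↦1, 1↦3, 2↦2, 3↦3, 4↦1]  zeros at y ∈ ∅
  x = 4: [0↦4, 1↦3, 2↦4, 3↦2, 4↦2]  zeros at y ∈ ∅
Collecting zeros: affine points = {(1, 0), (1, 3), (2, 2), (2, 4)}.
Total count |C(F_5)_aff| = 4.


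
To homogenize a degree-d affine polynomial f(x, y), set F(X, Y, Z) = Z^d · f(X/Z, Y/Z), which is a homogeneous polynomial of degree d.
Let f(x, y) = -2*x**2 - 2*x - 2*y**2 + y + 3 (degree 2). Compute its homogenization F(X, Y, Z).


F(X, Y, Z) = -2*X**2 - 2*X*Z - 2*Y**2 + Y*Z + 3*Z**2

deg(f) = 2.
Substitute x = X/Z, y = Y/Z into f, then multiply by Z^2.
  monomial -2·x^2·y^0 ↦ -2·X^2·Y^0·Z^0.
  monomial -2·x^1·y^0 ↦ -2·X^1·Y^0·Z^1.
  monomial -2·x^0·y^2 ↦ -2·X^0·Y^2·Z^0.
  monomial 1·x^0·y^1 ↦ 1·X^0·Y^1·Z^1.
  monomial 3·x^0·y^0 ↦ 3·X^0·Y^0·Z^2.
Collecting: F(X, Y, Z) = -2*X**2 - 2*X*Z - 2*Y**2 + Y*Z + 3*Z**2.


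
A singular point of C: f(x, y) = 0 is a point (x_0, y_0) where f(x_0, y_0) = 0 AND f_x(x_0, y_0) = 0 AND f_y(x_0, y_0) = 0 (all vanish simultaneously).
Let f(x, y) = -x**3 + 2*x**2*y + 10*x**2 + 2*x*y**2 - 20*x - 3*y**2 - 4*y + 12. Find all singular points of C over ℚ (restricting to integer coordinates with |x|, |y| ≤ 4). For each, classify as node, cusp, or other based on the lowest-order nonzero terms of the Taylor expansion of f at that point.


Singular points: {(2, -2)}; classification: cusp.

Compute partial derivatives:
  f_x = -3*x**2 + 4*x*y + 20*x + 2*y**2 - 20.
  f_y = 2*x**2 + 4*x*y - 6*y - 4.
Scan x_0 ∈ {−4, ..., 4}. For each x_0, f_y(x_0, y) is a polynomial in y; find its integer roots y ∈ {−4, ..., 4}, then test f_x and f at those candidates.
  x = -4: f_y(-4, y) = 28 - 22*y; no integer root y with |y| ≤ 4.
  x = -3: f_y(-3, y) = 14 - 18*y; no integer root y with |y| ≤ 4.
  x = -2: f_y(-2, y) = 4 - 14*y; no integer root y with |y| ≤ 4.
  x = -1: f_y(-1, y) = -10*y - 2; no integer root y with |y| ≤ 4.
  x = 0: f_y(0, y) = -6*y - 4; no integer root y with |y| ≤ 4.
  x = 1: f_y(1, y) = -2*y - 2; vanishes at y ∈ {-1}. (1, -1): f_x = -5 ≠ 0.
  x = 2: f_y(2, y) = 2*y + 4; vanishes at y ∈ {-2}. (2, -2): f_x = 0, f = 0 — SINGULAR.
  x = 3: f_y(3, y) = 6*y + 14; no integer root y with |y| ≤ 4.
  x = 4: f_y(4, y) = 10*y + 28; no integer root y with |y| ≤ 4.
Only singular point on the grid: (2, -2).
Classify: substitute x = 2 + u, y = -2 + v and expand: f = -u**3 + 2*u**2*v + 2*u*v**2 + v**2.
No constant or linear terms (consistent with a singular point). Quadratic part: v**2. Cubic part: -u**3 + 2*u**2*v + 2*u*v**2.
The quadratic part v**2 is a perfect square, so there is a single (double) tangent line v = 0, i.e. y = -2. Restricting the cubic part to that line (v = 0) leaves -u**3 ≠ 0, so f is not divisible by v and the branch is v² ≈ u**3 to lowest order — this is a cusp.
Classification: cusp.


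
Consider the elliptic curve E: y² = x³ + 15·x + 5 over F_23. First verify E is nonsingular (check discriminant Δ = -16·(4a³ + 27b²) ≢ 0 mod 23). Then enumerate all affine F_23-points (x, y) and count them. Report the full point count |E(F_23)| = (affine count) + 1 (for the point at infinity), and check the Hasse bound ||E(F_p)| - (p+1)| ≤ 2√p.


Affine points = {(3, 10), (3, 13), (6, 9), (6, 14), (7, 4), (7, 19), (8, 4), (8, 19), (9, 8), (9, 15), (11, 11), (11, 12), (12, 2), (12, 21), (18, 9), (18, 14), (20, 5), (20, 18), (21, 6), (21, 17), (22, 9), (22, 14)}; affine count = 22; |E(F_23)| = 23.

Discriminant check: Δ ∝ 4a³ + 27b² = 4·15³ + 27·5² = 4·3375 + 27·25 ≡ 7 (mod 23). Nonzero ⇒ E is nonsingular.
For each x ∈ F_23, compute rhs = x³ + 15·x + 5 mod 23, then count y ∈ F_23 with y² ≡ rhs.
  x = 0: rhs = 5, matching y values: none (0 points).
  x = 1: rhs = 21, matching y values: none (0 points).
  x = 2: rhs = 20, matching y values: none (0 points).
  x = 3: rhs = 8, matching y values: 10, 13 (2 points).
  x = 4: rhs = 14, matching y values: none (0 points).
  x = 5: rhs = 21, matching y values: none (0 points).
  x = 6: rhs = 12, matching y values: 9, 14 (2 points).
  x = 7: rhs = 16, matching y values: 4, 19 (2 points).
  x = 8: rhs = 16, matching y values: 4, 19 (2 points).
  x = 9: rhs = 18, matching y values: 8, 15 (2 points).
  x = 10: rhs = 5, matching y values: none (0 points).
  x = 11: rhs = 6, matching y values: 11, 12 (2 points).
  x = 12: rhs = 4, matching y values: 2, 21 (2 points).
  x = 13: rhs = 5, matching y values: none (0 points).
  x = 14: rhs = 15, matching y values: none (0 points).
  x = 15: rhs = 17, matching y values: none (0 points).
  x = 16: rhs = 17, matching y values: none (0 points).
  x = 17: rhs = 21, matching y values: none (0 points).
  x = 18: rhs = 12, matching y values: 9, 14 (2 points).
  x = 19: rhs = 19, matching y values: none (0 points).
  x = 20: rhs = 2, matching y values: 5, 18 (2 points).
  x = 21: rhs = 13, matching y values: 6, 17 (2 points).
  x = 22: rhs = 12, matching y values: 9, 14 (2 points).
Total affine count: 22.
Full point count |E(F_23)| = 22 + 1 = 23.
Hasse bound: |23 − (23+1)| = |-1| = 1 ≤ 2√23 ≈ 9.5917 ✓.


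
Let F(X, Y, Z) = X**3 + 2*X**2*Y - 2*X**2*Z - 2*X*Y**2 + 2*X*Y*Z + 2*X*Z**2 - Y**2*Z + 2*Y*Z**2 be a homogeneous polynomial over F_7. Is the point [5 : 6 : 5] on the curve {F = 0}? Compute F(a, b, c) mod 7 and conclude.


F(5,6,5) ≡ 2 (mod 7); P is NOT on the curve.

Evaluate F(5, 6, 5) term-by-term (mod 7).
  X**3 ↦ 1·125·1·1 = 125
  2*X**2*Y ↦ 2·25·6·1 = 300
  -2*X**2*Z ↦ -2·25·1·5 = -250
  -2*X*Y**2 ↦ -2·5·36·1 = -360
  2*X*Y*Z ↦ 2·5·6·5 = 300
  2*X*Z**2 ↦ 2·5·1·25 = 250
  -Y**2*Z ↦ -1·1·36·5 = -180
  2*Y*Z**2 ↦ 2·1·6·25 = 300
Sum: F(5, 6, 5) = (125) + (300) + (-250) + (-360) + (300) + (250) + (-180) + (300) = 485.
Reducing mod 7: 485 ≡ 2 (mod 7).
Since F(a, b, c) ≡ 2 ≠ 0 (mod 7), P does NOT lie on the curve.


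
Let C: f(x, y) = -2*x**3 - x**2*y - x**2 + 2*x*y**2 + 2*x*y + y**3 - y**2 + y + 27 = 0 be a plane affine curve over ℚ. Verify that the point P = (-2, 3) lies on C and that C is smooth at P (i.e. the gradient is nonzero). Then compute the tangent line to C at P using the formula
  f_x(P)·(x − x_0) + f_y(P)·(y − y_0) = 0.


Tangent line at P: 16*x - 10*y + 62 = 0.

Step 1: f(-2, 3) = 0, so P lies on C.
Step 2: partial derivatives
  f_x(x, y) = -6*x**2 - 2*x*y - 2*x + 2*y**2 + 2*y, f_y(x, y) = -x**2 + 4*x*y + 2*x + 3*y**2 - 2*y + 1.
  f_x(P) = 16, f_y(P) = -10 (gradient nonzero, so P is smooth).
Step 3: tangent line at P: 16·(x − -2) + -10·(y − 3) = 0.
Expanding: 16*x - 10*y + 62 = 0.


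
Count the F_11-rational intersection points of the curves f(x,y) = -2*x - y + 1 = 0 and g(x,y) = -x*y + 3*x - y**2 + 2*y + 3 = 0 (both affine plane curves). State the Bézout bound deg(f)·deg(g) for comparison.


Common zeros: {(2, 8), (10, 3)}; count = 2; Bézout bound = 2.

deg(f) = 1, deg(g) = 2, so Bézout bound = 2.
Scan x ∈ F_11. For each x, list the y ∈ F_11 with f(x, y) ≡ 0 and those with g(x, y) ≡ 0 (mod 11); the common zeros in that column are the intersection.
  x = 0: f ≡ 0 at y ∈ {1}; g ≡ 0 at y ∈ {3, 10}; common: ∅.
  x = 1: f ≡ 0 at y ∈ {10}; g ≡ 0 at y ∈ {3, 9}; common: ∅.
  x = 2: f ≡ 0 at y ∈ {8}; g ≡ 0 at y ∈ {3, 8}; common: {8}.
  x = 3: f ≡ 0 at y ∈ {6}; g ≡ 0 at y ∈ {3, 7}; common: ∅.
  x = 4: f ≡ 0 at y ∈ {4}; g ≡ 0 at y ∈ {3, 6}; common: ∅.
  x = 5: f ≡ 0 at y ∈ {2}; g ≡ 0 at y ∈ {3, 5}; common: ∅.
  x = 6: f ≡ 0 at y ∈ {0}; g ≡ 0 at y ∈ {3, 4}; common: ∅.
  x = 7: f ≡ 0 at y ∈ {9}; g ≡ 0 at y ∈ {3}; common: ∅.
  x = 8: f ≡ 0 at y ∈ {7}; g ≡ 0 at y ∈ {2, 3}; common: ∅.
  x = 9: f ≡ 0 at y ∈ {5}; g ≡ 0 at y ∈ {1, 3}; common: ∅.
  x = 10: f ≡ 0 at y ∈ {3}; g ≡ 0 at y ∈ {0, 3}; common: {3}.
Collecting: common zeros = {(2, 8), (10, 3)}, so the count is 2.
Comparison with the Bézout bound: 2 ≤ 2 = deg(f)·deg(g), as expected for curves with no common component (the bound is attained).


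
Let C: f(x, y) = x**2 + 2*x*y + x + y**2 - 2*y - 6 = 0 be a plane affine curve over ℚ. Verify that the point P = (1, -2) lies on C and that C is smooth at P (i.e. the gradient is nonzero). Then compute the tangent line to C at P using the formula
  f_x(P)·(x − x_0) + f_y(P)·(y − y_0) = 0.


Tangent line at P: -x - 4*y - 7 = 0.

Step 1: f(1, -2) = 0, so P lies on C.
Step 2: partial derivatives
  f_x(x, y) = 2*x + 2*y + 1, f_y(x, y) = 2*x + 2*y - 2.
  f_x(P) = -1, f_y(P) = -4 (gradient nonzero, so P is smooth).
Step 3: tangent line at P: -1·(x − 1) + -4·(y − -2) = 0.
Expanding: -x - 4*y - 7 = 0.


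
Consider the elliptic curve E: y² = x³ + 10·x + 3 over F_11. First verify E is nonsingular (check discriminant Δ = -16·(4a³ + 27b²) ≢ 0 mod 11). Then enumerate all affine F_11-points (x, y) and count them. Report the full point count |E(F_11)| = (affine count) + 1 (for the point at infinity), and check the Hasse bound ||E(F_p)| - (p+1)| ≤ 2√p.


Affine points = {(0, 5), (0, 6), (1, 5), (1, 6), (2, 3), (2, 8), (3, 4), (3, 7), (6, 2), (6, 9), (7, 3), (7, 8), (8, 1), (8, 10), (10, 5), (10, 6)}; affine count = 16; |E(F_11)| = 17.

Discriminant check: Δ ∝ 4a³ + 27b² = 4·10³ + 27·3² = 4·1000 + 27·9 ≡ 8 (mod 11). Nonzero ⇒ E is nonsingular.
For each x ∈ F_11, compute rhs = x³ + 10·x + 3 mod 11, then count y ∈ F_11 with y² ≡ rhs.
  x = 0: rhs = 3, matching y values: 5, 6 (2 points).
  x = 1: rhs = 3, matching y values: 5, 6 (2 points).
  x = 2: rhs = 9, matching y values: 3, 8 (2 points).
  x = 3: rhs = 5, matching y values: 4, 7 (2 points).
  x = 4: rhs = 8, matching y values: none (0 points).
  x = 5: rhs = 2, matching y values: none (0 points).
  x = 6: rhs = 4, matching y values: 2, 9 (2 points).
  x = 7: rhs = 9, matching y values: 3, 8 (2 points).
  x = 8: rhs = 1, matching y values: 1, 10 (2 points).
  x = 9: rhs = 8, matching y values: none (0 points).
  x = 10: rhs = 3, matching y values: 5, 6 (2 points).
Total affine count: 16.
Full point count |E(F_11)| = 16 + 1 = 17.
Hasse bound: |17 − (11+1)| = |5| = 5 ≤ 2√11 ≈ 6.6332 ✓.
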